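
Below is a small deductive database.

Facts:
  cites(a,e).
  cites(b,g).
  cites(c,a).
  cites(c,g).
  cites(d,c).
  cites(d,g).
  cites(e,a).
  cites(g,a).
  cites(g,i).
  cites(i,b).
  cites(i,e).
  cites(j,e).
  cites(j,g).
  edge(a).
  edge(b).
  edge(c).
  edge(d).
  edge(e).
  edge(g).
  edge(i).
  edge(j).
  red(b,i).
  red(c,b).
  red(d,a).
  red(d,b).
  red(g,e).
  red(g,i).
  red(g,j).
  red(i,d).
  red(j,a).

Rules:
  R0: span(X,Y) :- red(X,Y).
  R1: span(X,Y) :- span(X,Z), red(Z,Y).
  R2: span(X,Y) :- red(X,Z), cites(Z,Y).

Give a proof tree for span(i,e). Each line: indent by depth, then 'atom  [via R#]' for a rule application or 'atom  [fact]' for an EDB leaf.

round 1: derive span(b,i) via R0 from red(b,i)
round 1: derive span(c,b) via R0 from red(c,b)
round 1: derive span(d,a) via R0 from red(d,a)
round 1: derive span(d,b) via R0 from red(d,b)
round 1: derive span(g,e) via R0 from red(g,e)
round 1: derive span(g,i) via R0 from red(g,i)
round 1: derive span(g,j) via R0 from red(g,j)
round 1: derive span(i,d) via R0 from red(i,d)
round 1: derive span(j,a) via R0 from red(j,a)
round 1: derive span(b,b) via R2 from red(b,i), cites(i,b)
round 1: derive span(b,e) via R2 from red(b,i), cites(i,e)
round 1: derive span(c,g) via R2 from red(c,b), cites(b,g)
round 1: derive span(d,e) via R2 from red(d,a), cites(a,e)
round 1: derive span(d,g) via R2 from red(d,b), cites(b,g)
round 1: derive span(g,a) via R2 from red(g,e), cites(e,a)
round 1: derive span(g,b) via R2 from red(g,i), cites(i,b)
round 1: derive span(g,g) via R2 from red(g,j), cites(j,g)
round 1: derive span(i,c) via R2 from red(i,d), cites(d,c)
round 1: derive span(i,g) via R2 from red(i,d), cites(d,g)
round 1: derive span(j,e) via R2 from red(j,a), cites(a,e)
round 2: derive span(b,d) via R1 from span(b,i), red(i,d)
round 2: derive span(c,e) via R1 from span(c,g), red(g,e)
round 2: derive span(c,i) via R1 from span(c,b), red(b,i)
round 2: derive span(c,j) via R1 from span(c,g), red(g,j)
round 2: derive span(d,i) via R1 from span(d,b), red(b,i)
round 2: derive span(d,j) via R1 from span(d,g), red(g,j)
round 2: derive span(g,d) via R1 from span(g,i), red(i,d)
round 2: derive span(i,a) via R1 from span(i,d), red(d,a)
round 2: derive span(i,b) via R1 from span(i,c), red(c,b)
round 2: derive span(i,e) via R1 from span(i,g), red(g,e)
round 2: derive span(i,i) via R1 from span(i,g), red(g,i)
round 2: derive span(i,j) via R1 from span(i,g), red(g,j)
round 3: derive span(b,a) via R1 from span(b,d), red(d,a)
round 3: derive span(c,a) via R1 from span(c,j), red(j,a)
round 3: derive span(c,d) via R1 from span(c,i), red(i,d)
round 3: derive span(d,d) via R1 from span(d,i), red(i,d)

span(i,e)  [via R1]
  span(i,g)  [via R2]
    red(i,d)  [fact]
    cites(d,g)  [fact]
  red(g,e)  [fact]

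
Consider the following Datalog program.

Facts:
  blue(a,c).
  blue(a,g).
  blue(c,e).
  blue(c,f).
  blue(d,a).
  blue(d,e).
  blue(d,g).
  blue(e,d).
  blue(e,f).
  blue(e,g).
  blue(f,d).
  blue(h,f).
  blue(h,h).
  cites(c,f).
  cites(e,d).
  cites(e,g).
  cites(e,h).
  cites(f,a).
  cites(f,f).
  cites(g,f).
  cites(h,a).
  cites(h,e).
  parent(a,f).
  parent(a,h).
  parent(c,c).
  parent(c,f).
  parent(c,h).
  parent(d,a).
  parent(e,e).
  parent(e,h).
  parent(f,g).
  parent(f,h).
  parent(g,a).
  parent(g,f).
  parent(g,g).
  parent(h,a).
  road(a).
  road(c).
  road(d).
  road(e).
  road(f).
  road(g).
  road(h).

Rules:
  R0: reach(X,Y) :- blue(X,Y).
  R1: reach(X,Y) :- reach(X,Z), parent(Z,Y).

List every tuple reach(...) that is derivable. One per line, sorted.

round 1: derive reach(a,c) via R0 from blue(a,c)
round 1: derive reach(a,g) via R0 from blue(a,g)
round 1: derive reach(c,e) via R0 from blue(c,e)
round 1: derive reach(c,f) via R0 from blue(c,f)
round 1: derive reach(d,a) via R0 from blue(d,a)
round 1: derive reach(d,e) via R0 from blue(d,e)
round 1: derive reach(d,g) via R0 from blue(d,g)
round 1: derive reach(e,d) via R0 from blue(e,d)
round 1: derive reach(e,f) via R0 from blue(e,f)
round 1: derive reach(e,g) via R0 from blue(e,g)
round 1: derive reach(f,d) via R0 from blue(f,d)
round 1: derive reach(h,f) via R0 from blue(h,f)
round 1: derive reach(h,h) via R0 from blue(h,h)
round 2: derive reach(a,a) via R1 from reach(a,g), parent(g,a)
round 2: derive reach(a,f) via R1 from reach(a,c), parent(c,f)
round 2: derive reach(a,h) via R1 from reach(a,c), parent(c,h)
round 2: derive reach(c,g) via R1 from reach(c,f), parent(f,g)
round 2: derive reach(c,h) via R1 from reach(c,e), parent(e,h)
round 2: derive reach(d,f) via R1 from reach(d,a), parent(a,f)
round 2: derive reach(d,h) via R1 from reach(d,a), parent(a,h)
round 2: derive reach(e,a) via R1 from reach(e,d), parent(d,a)
round 2: derive reach(e,h) via R1 from reach(e,f), parent(f,h)
round 2: derive reach(f,a) via R1 from reach(f,d), parent(d,a)
round 2: derive reach(h,a) via R1 from reach(h,h), parent(h,a)
round 2: derive reach(h,g) via R1 from reach(h,f), parent(f,g)
round 3: derive reach(c,a) via R1 from reach(c,g), parent(g,a)
round 3: derive reach(f,f) via R1 from reach(f,a), parent(a,f)
round 3: derive reach(f,h) via R1 from reach(f,a), parent(a,h)
round 4: derive reach(f,g) via R1 from reach(f,f), parent(f,g)

reach(a,a)
reach(a,c)
reach(a,f)
reach(a,g)
reach(a,h)
reach(c,a)
reach(c,e)
reach(c,f)
reach(c,g)
reach(c,h)
reach(d,a)
reach(d,e)
reach(d,f)
reach(d,g)
reach(d,h)
reach(e,a)
reach(e,d)
reach(e,f)
reach(e,g)
reach(e,h)
reach(f,a)
reach(f,d)
reach(f,f)
reach(f,g)
reach(f,h)
reach(h,a)
reach(h,f)
reach(h,g)
reach(h,h)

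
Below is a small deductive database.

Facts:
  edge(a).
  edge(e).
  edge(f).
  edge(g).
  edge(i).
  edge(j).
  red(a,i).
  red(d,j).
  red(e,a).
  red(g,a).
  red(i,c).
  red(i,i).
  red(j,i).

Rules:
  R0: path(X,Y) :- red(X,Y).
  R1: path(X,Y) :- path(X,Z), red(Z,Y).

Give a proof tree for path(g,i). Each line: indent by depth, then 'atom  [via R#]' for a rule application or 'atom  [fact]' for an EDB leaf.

path(g,i)  [via R1]
  path(g,a)  [via R0]
    red(g,a)  [fact]
  red(a,i)  [fact]

round 1: derive path(a,i) via R0 from red(a,i)
round 1: derive path(d,j) via R0 from red(d,j)
round 1: derive path(e,a) via R0 from red(e,a)
round 1: derive path(g,a) via R0 from red(g,a)
round 1: derive path(i,c) via R0 from red(i,c)
round 1: derive path(i,i) via R0 from red(i,i)
round 1: derive path(j,i) via R0 from red(j,i)
round 2: derive path(a,c) via R1 from path(a,i), red(i,c)
round 2: derive path(d,i) via R1 from path(d,j), red(j,i)
round 2: derive path(e,i) via R1 from path(e,a), red(a,i)
round 2: derive path(g,i) via R1 from path(g,a), red(a,i)
round 2: derive path(j,c) via R1 from path(j,i), red(i,c)
round 3: derive path(d,c) via R1 from path(d,i), red(i,c)
round 3: derive path(e,c) via R1 from path(e,i), red(i,c)
round 3: derive path(g,c) via R1 from path(g,i), red(i,c)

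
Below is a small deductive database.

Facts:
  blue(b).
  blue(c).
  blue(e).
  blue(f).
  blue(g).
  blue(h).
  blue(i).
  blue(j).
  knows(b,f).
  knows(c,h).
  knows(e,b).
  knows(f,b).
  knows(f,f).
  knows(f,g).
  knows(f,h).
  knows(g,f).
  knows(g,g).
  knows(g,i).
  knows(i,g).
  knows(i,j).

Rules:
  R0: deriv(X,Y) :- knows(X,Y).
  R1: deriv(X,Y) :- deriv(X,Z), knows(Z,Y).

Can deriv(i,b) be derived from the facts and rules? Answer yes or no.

round 1: derive deriv(b,f) via R0 from knows(b,f)
round 1: derive deriv(c,h) via R0 from knows(c,h)
round 1: derive deriv(e,b) via R0 from knows(e,b)
round 1: derive deriv(f,b) via R0 from knows(f,b)
round 1: derive deriv(f,f) via R0 from knows(f,f)
round 1: derive deriv(f,g) via R0 from knows(f,g)
round 1: derive deriv(f,h) via R0 from knows(f,h)
round 1: derive deriv(g,f) via R0 from knows(g,f)
round 1: derive deriv(g,g) via R0 from knows(g,g)
round 1: derive deriv(g,i) via R0 from knows(g,i)
round 1: derive deriv(i,g) via R0 from knows(i,g)
round 1: derive deriv(i,j) via R0 from knows(i,j)
round 2: derive deriv(b,b) via R1 from deriv(b,f), knows(f,b)
round 2: derive deriv(b,g) via R1 from deriv(b,f), knows(f,g)
round 2: derive deriv(b,h) via R1 from deriv(b,f), knows(f,h)
round 2: derive deriv(e,f) via R1 from deriv(e,b), knows(b,f)
round 2: derive deriv(f,i) via R1 from deriv(f,g), knows(g,i)
round 2: derive deriv(g,b) via R1 from deriv(g,f), knows(f,b)
round 2: derive deriv(g,h) via R1 from deriv(g,f), knows(f,h)
round 2: derive deriv(g,j) via R1 from deriv(g,i), knows(i,j)
round 2: derive deriv(i,f) via R1 from deriv(i,g), knows(g,f)
round 2: derive deriv(i,i) via R1 from deriv(i,g), knows(g,i)
round 3: derive deriv(b,i) via R1 from deriv(b,g), knows(g,i)
round 3: derive deriv(e,g) via R1 from deriv(e,f), knows(f,g)
round 3: derive deriv(e,h) via R1 from deriv(e,f), knows(f,h)
round 3: derive deriv(f,j) via R1 from deriv(f,i), knows(i,j)
round 3: derive deriv(i,b) via R1 from deriv(i,f), knows(f,b)
round 3: derive deriv(i,h) via R1 from deriv(i,f), knows(f,h)
round 4: derive deriv(b,j) via R1 from deriv(b,i), knows(i,j)
round 4: derive deriv(e,i) via R1 from deriv(e,g), knows(g,i)
round 5: derive deriv(e,j) via R1 from deriv(e,i), knows(i,j)

yes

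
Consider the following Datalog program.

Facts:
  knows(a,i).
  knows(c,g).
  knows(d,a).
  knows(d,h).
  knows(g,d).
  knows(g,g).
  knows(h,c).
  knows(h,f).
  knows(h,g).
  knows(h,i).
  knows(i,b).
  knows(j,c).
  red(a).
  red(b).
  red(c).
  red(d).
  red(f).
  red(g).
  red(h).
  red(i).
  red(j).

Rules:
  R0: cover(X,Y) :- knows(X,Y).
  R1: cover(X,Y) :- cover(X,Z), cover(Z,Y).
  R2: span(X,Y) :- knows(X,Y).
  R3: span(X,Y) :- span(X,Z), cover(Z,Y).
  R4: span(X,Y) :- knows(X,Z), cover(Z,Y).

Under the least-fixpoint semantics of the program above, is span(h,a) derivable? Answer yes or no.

yes

round 1: derive cover(a,i) via R0 from knows(a,i)
round 1: derive cover(c,g) via R0 from knows(c,g)
round 1: derive cover(d,a) via R0 from knows(d,a)
round 1: derive cover(d,h) via R0 from knows(d,h)
round 1: derive cover(g,d) via R0 from knows(g,d)
round 1: derive cover(g,g) via R0 from knows(g,g)
round 1: derive cover(h,c) via R0 from knows(h,c)
round 1: derive cover(h,f) via R0 from knows(h,f)
round 1: derive cover(h,g) via R0 from knows(h,g)
round 1: derive cover(h,i) via R0 from knows(h,i)
round 1: derive cover(i,b) via R0 from knows(i,b)
round 1: derive cover(j,c) via R0 from knows(j,c)
round 1: derive span(a,i) via R2 from knows(a,i)
round 1: derive span(c,g) via R2 from knows(c,g)
round 1: derive span(d,a) via R2 from knows(d,a)
round 1: derive span(d,h) via R2 from knows(d,h)
round 1: derive span(g,d) via R2 from knows(g,d)
round 1: derive span(g,g) via R2 from knows(g,g)
round 1: derive span(h,c) via R2 from knows(h,c)
round 1: derive span(h,f) via R2 from knows(h,f)
round 1: derive span(h,g) via R2 from knows(h,g)
round 1: derive span(h,i) via R2 from knows(h,i)
round 1: derive span(i,b) via R2 from knows(i,b)
round 1: derive span(j,c) via R2 from knows(j,c)
round 2: derive cover(a,b) via R1 from cover(a,i), cover(i,b)
round 2: derive cover(c,d) via R1 from cover(c,g), cover(g,d)
round 2: derive cover(d,c) via R1 from cover(d,h), cover(h,c)
round 2: derive cover(d,f) via R1 from cover(d,h), cover(h,f)
round 2: derive cover(d,g) via R1 from cover(d,h), cover(h,g)
round 2: derive cover(d,i) via R1 from cover(d,a), cover(a,i)
round 2: derive cover(g,a) via R1 from cover(g,d), cover(d,a)
round 2: derive cover(g,h) via R1 from cover(g,d), cover(d,h)
round 2: derive cover(h,b) via R1 from cover(h,i), cover(i,b)
round 2: derive cover(h,d) via R1 from cover(h,g), cover(g,d)
round 2: derive cover(j,g) via R1 from cover(j,c), cover(c,g)
round 2: derive span(a,b) via R3 from span(a,i), cover(i,b)
round 2: derive span(c,d) via R3 from span(c,g), cover(g,d)
round 2: derive span(d,c) via R3 from span(d,h), cover(h,c)
round 2: derive span(d,f) via R3 from span(d,h), cover(h,f)
round 2: derive span(d,g) via R3 from span(d,h), cover(h,g)
round 2: derive span(d,i) via R3 from span(d,a), cover(a,i)
round 2: derive span(g,a) via R3 from span(g,d), cover(d,a)
round 2: derive span(g,h) via R3 from span(g,d), cover(d,h)
round 2: derive span(h,b) via R3 from span(h,i), cover(i,b)
round 2: derive span(h,d) via R3 from span(h,g), cover(g,d)
round 2: derive span(j,g) via R3 from span(j,c), cover(c,g)
round 3: derive cover(c,a) via R1 from cover(c,d), cover(d,a)
round 3: derive cover(c,c) via R1 from cover(c,d), cover(d,c)
round 3: derive cover(c,f) via R1 from cover(c,d), cover(d,f)
round 3: derive cover(c,h) via R1 from cover(c,d), cover(d,h)
round 3: derive cover(c,i) via R1 from cover(c,d), cover(d,i)
round 3: derive cover(d,b) via R1 from cover(d,a), cover(a,b)
round 3: derive cover(d,d) via R1 from cover(d,c), cover(c,d)
round 3: derive cover(g,b) via R1 from cover(g,a), cover(a,b)
round 3: derive cover(g,c) via R1 from cover(g,d), cover(d,c)
round 3: derive cover(g,f) via R1 from cover(g,d), cover(d,f)
round 3: derive cover(g,i) via R1 from cover(g,a), cover(a,i)
round 3: derive cover(h,a) via R1 from cover(h,d), cover(d,a)
round 3: derive cover(h,h) via R1 from cover(h,d), cover(d,h)
round 3: derive cover(j,a) via R1 from cover(j,g), cover(g,a)
round 3: derive cover(j,d) via R1 from cover(j,c), cover(c,d)
round 3: derive cover(j,h) via R1 from cover(j,g), cover(g,h)
round 3: derive span(c,a) via R3 from span(c,d), cover(d,a)
round 3: derive span(c,c) via R3 from span(c,d), cover(d,c)
round 3: derive span(c,f) via R3 from span(c,d), cover(d,f)
round 3: derive span(c,h) via R3 from span(c,d), cover(d,h)
round 3: derive span(c,i) via R3 from span(c,d), cover(d,i)
round 3: derive span(d,b) via R3 from span(d,a), cover(a,b)
round 3: derive span(d,d) via R3 from span(d,c), cover(c,d)
round 3: derive span(g,b) via R3 from span(g,a), cover(a,b)
round 3: derive span(g,c) via R3 from span(g,d), cover(d,c)
round 3: derive span(g,f) via R3 from span(g,d), cover(d,f)
round 3: derive span(g,i) via R3 from span(g,a), cover(a,i)
round 3: derive span(h,a) via R3 from span(h,d), cover(d,a)
round 3: derive span(h,h) via R3 from span(h,d), cover(d,h)
round 3: derive span(j,a) via R3 from span(j,g), cover(g,a)
round 3: derive span(j,d) via R3 from span(j,c), cover(c,d)
round 3: derive span(j,h) via R3 from span(j,g), cover(g,h)
round 4: derive cover(c,b) via R1 from cover(c,a), cover(a,b)
round 4: derive cover(j,b) via R1 from cover(j,a), cover(a,b)
round 4: derive cover(j,f) via R1 from cover(j,c), cover(c,f)
round 4: derive cover(j,i) via R1 from cover(j,a), cover(a,i)
round 4: derive span(c,b) via R3 from span(c,a), cover(a,b)
round 4: derive span(j,b) via R3 from span(j,a), cover(a,b)
round 4: derive span(j,f) via R3 from span(j,c), cover(c,f)
round 4: derive span(j,i) via R3 from span(j,a), cover(a,i)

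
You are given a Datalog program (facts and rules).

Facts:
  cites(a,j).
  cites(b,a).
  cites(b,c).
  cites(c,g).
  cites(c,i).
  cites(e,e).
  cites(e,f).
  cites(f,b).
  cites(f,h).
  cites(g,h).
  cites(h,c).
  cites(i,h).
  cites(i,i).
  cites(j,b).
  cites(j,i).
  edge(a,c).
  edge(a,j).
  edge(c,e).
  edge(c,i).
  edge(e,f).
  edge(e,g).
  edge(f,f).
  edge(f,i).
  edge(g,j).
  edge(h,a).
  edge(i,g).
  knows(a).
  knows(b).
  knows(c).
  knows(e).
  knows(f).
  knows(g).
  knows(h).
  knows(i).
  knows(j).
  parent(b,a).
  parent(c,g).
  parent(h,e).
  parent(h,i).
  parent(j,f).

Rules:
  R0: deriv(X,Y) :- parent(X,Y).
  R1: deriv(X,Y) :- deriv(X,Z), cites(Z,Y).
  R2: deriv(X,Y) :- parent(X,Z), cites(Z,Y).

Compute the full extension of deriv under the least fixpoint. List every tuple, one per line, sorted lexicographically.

deriv(b,a)
deriv(b,b)
deriv(b,c)
deriv(b,g)
deriv(b,h)
deriv(b,i)
deriv(b,j)
deriv(c,c)
deriv(c,g)
deriv(c,h)
deriv(c,i)
deriv(h,a)
deriv(h,b)
deriv(h,c)
deriv(h,e)
deriv(h,f)
deriv(h,g)
deriv(h,h)
deriv(h,i)
deriv(h,j)
deriv(j,a)
deriv(j,b)
deriv(j,c)
deriv(j,f)
deriv(j,g)
deriv(j,h)
deriv(j,i)
deriv(j,j)

round 1: derive deriv(b,a) via R0 from parent(b,a)
round 1: derive deriv(c,g) via R0 from parent(c,g)
round 1: derive deriv(h,e) via R0 from parent(h,e)
round 1: derive deriv(h,i) via R0 from parent(h,i)
round 1: derive deriv(j,f) via R0 from parent(j,f)
round 1: derive deriv(b,j) via R2 from parent(b,a), cites(a,j)
round 1: derive deriv(c,h) via R2 from parent(c,g), cites(g,h)
round 1: derive deriv(h,f) via R2 from parent(h,e), cites(e,f)
round 1: derive deriv(h,h) via R2 from parent(h,i), cites(i,h)
round 1: derive deriv(j,b) via R2 from parent(j,f), cites(f,b)
round 1: derive deriv(j,h) via R2 from parent(j,f), cites(f,h)
round 2: derive deriv(b,b) via R1 from deriv(b,j), cites(j,b)
round 2: derive deriv(b,i) via R1 from deriv(b,j), cites(j,i)
round 2: derive deriv(c,c) via R1 from deriv(c,h), cites(h,c)
round 2: derive deriv(h,b) via R1 from deriv(h,f), cites(f,b)
round 2: derive deriv(h,c) via R1 from deriv(h,h), cites(h,c)
round 2: derive deriv(j,a) via R1 from deriv(j,b), cites(b,a)
round 2: derive deriv(j,c) via R1 from deriv(j,b), cites(b,c)
round 3: derive deriv(b,c) via R1 from deriv(b,b), cites(b,c)
round 3: derive deriv(b,h) via R1 from deriv(b,i), cites(i,h)
round 3: derive deriv(c,i) via R1 from deriv(c,c), cites(c,i)
round 3: derive deriv(h,a) via R1 from deriv(h,b), cites(b,a)
round 3: derive deriv(h,g) via R1 from deriv(h,c), cites(c,g)
round 3: derive deriv(j,g) via R1 from deriv(j,c), cites(c,g)
round 3: derive deriv(j,i) via R1 from deriv(j,c), cites(c,i)
round 3: derive deriv(j,j) via R1 from deriv(j,a), cites(a,j)
round 4: derive deriv(b,g) via R1 from deriv(b,c), cites(c,g)
round 4: derive deriv(h,j) via R1 from deriv(h,a), cites(a,j)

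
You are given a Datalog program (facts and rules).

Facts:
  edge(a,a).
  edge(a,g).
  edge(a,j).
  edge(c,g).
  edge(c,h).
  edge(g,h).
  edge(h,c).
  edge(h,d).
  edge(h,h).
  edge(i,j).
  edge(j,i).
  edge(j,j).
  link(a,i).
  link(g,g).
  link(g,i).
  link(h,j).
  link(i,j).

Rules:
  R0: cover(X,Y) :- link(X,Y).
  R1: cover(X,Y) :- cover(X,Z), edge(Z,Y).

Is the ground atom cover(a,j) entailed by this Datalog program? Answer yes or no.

yes

round 1: derive cover(a,i) via R0 from link(a,i)
round 1: derive cover(g,g) via R0 from link(g,g)
round 1: derive cover(g,i) via R0 from link(g,i)
round 1: derive cover(h,j) via R0 from link(h,j)
round 1: derive cover(i,j) via R0 from link(i,j)
round 2: derive cover(a,j) via R1 from cover(a,i), edge(i,j)
round 2: derive cover(g,h) via R1 from cover(g,g), edge(g,h)
round 2: derive cover(g,j) via R1 from cover(g,i), edge(i,j)
round 2: derive cover(h,i) via R1 from cover(h,j), edge(j,i)
round 2: derive cover(i,i) via R1 from cover(i,j), edge(j,i)
round 3: derive cover(g,c) via R1 from cover(g,h), edge(h,c)
round 3: derive cover(g,d) via R1 from cover(g,h), edge(h,d)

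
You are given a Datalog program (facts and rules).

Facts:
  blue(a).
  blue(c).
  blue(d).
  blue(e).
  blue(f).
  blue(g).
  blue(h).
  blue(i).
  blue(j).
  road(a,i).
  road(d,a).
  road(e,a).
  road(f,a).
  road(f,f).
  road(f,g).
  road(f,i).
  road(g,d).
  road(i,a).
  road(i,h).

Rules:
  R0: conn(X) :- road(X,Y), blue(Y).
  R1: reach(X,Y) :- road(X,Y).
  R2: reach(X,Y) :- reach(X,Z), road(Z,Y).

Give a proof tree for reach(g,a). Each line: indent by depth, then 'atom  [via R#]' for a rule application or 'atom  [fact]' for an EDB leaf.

reach(g,a)  [via R2]
  reach(g,d)  [via R1]
    road(g,d)  [fact]
  road(d,a)  [fact]

round 1: derive reach(a,i) via R1 from road(a,i)
round 1: derive reach(d,a) via R1 from road(d,a)
round 1: derive reach(e,a) via R1 from road(e,a)
round 1: derive reach(f,a) via R1 from road(f,a)
round 1: derive reach(f,f) via R1 from road(f,f)
round 1: derive reach(f,g) via R1 from road(f,g)
round 1: derive reach(f,i) via R1 from road(f,i)
round 1: derive reach(g,d) via R1 from road(g,d)
round 1: derive reach(i,a) via R1 from road(i,a)
round 1: derive reach(i,h) via R1 from road(i,h)
round 2: derive reach(a,a) via R2 from reach(a,i), road(i,a)
round 2: derive reach(a,h) via R2 from reach(a,i), road(i,h)
round 2: derive reach(d,i) via R2 from reach(d,a), road(a,i)
round 2: derive reach(e,i) via R2 from reach(e,a), road(a,i)
round 2: derive reach(f,d) via R2 from reach(f,g), road(g,d)
round 2: derive reach(f,h) via R2 from reach(f,i), road(i,h)
round 2: derive reach(g,a) via R2 from reach(g,d), road(d,a)
round 2: derive reach(i,i) via R2 from reach(i,a), road(a,i)
round 3: derive reach(d,h) via R2 from reach(d,i), road(i,h)
round 3: derive reach(e,h) via R2 from reach(e,i), road(i,h)
round 3: derive reach(g,i) via R2 from reach(g,a), road(a,i)
round 4: derive reach(g,h) via R2 from reach(g,i), road(i,h)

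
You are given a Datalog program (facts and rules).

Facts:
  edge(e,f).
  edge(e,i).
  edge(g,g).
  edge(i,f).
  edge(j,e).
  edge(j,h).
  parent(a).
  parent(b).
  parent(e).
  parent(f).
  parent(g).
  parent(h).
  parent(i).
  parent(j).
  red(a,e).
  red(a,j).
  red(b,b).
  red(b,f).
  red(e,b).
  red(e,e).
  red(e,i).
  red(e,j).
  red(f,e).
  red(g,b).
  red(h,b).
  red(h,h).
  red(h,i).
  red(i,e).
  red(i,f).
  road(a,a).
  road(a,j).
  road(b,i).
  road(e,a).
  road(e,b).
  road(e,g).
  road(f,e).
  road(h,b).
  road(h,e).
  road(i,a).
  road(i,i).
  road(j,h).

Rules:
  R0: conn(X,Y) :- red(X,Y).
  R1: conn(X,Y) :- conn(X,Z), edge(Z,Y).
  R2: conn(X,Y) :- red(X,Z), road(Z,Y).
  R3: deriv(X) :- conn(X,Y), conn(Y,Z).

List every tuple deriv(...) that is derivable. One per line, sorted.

round 1: derive conn(a,e) via R0 from red(a,e)
round 1: derive conn(a,j) via R0 from red(a,j)
round 1: derive conn(b,b) via R0 from red(b,b)
round 1: derive conn(b,f) via R0 from red(b,f)
round 1: derive conn(e,b) via R0 from red(e,b)
round 1: derive conn(e,e) via R0 from red(e,e)
round 1: derive conn(e,i) via R0 from red(e,i)
round 1: derive conn(e,j) via R0 from red(e,j)
round 1: derive conn(f,e) via R0 from red(f,e)
round 1: derive conn(g,b) via R0 from red(g,b)
round 1: derive conn(h,b) via R0 from red(h,b)
round 1: derive conn(h,h) via R0 from red(h,h)
round 1: derive conn(h,i) via R0 from red(h,i)
round 1: derive conn(i,e) via R0 from red(i,e)
round 1: derive conn(i,f) via R0 from red(i,f)
round 1: derive conn(a,a) via R2 from red(a,e), road(e,a)
round 1: derive conn(a,b) via R2 from red(a,e), road(e,b)
round 1: derive conn(a,g) via R2 from red(a,e), road(e,g)
round 1: derive conn(a,h) via R2 from red(a,j), road(j,h)
round 1: derive conn(b,e) via R2 from red(b,f), road(f,e)
round 1: derive conn(b,i) via R2 from red(b,b), road(b,i)
round 1: derive conn(e,a) via R2 from red(e,e), road(e,a)
round 1: derive conn(e,g) via R2 from red(e,e), road(e,g)
round 1: derive conn(e,h) via R2 from red(e,j), road(j,h)
round 1: derive conn(f,a) via R2 from red(f,e), road(e,a)
round 1: derive conn(f,b) via R2 from red(f,e), road(e,b)
round 1: derive conn(f,g) via R2 from red(f,e), road(e,g)
round 1: derive conn(g,i) via R2 from red(g,b), road(b,i)
round 1: derive conn(h,a) via R2 from red(h,i), road(i,a)
round 1: derive conn(h,e) via R2 from red(h,h), road(h,e)
round 1: derive conn(i,a) via R2 from red(i,e), road(e,a)
round 1: derive conn(i,b) via R2 from red(i,e), road(e,b)
round 1: derive conn(i,g) via R2 from red(i,e), road(e,g)
round 2: derive conn(a,f) via R1 from conn(a,e), edge(e,f)
round 2: derive conn(a,i) via R1 from conn(a,e), edge(e,i)
round 2: derive conn(e,f) via R1 from conn(e,e), edge(e,f)
round 2: derive conn(f,f) via R1 from conn(f,e), edge(e,f)
round 2: derive conn(f,i) via R1 from conn(f,e), edge(e,i)
round 2: derive conn(g,f) via R1 from conn(g,i), edge(i,f)
round 2: derive conn(h,f) via R1 from conn(h,e), edge(e,f)
round 2: derive conn(i,i) via R1 from conn(i,e), edge(e,i)
round 2: derive deriv(a) via R3 from conn(a,a), conn(a,a)
round 2: derive deriv(b) via R3 from conn(b,b), conn(b,b)
round 2: derive deriv(e) via R3 from conn(e,a), conn(a,a)
round 2: derive deriv(f) via R3 from conn(f,a), conn(a,a)
round 2: derive deriv(g) via R3 from conn(g,b), conn(b,b)
round 2: derive deriv(h) via R3 from conn(h,a), conn(a,a)
round 2: derive deriv(i) via R3 from conn(i,a), conn(a,a)

deriv(a)
deriv(b)
deriv(e)
deriv(f)
deriv(g)
deriv(h)
deriv(i)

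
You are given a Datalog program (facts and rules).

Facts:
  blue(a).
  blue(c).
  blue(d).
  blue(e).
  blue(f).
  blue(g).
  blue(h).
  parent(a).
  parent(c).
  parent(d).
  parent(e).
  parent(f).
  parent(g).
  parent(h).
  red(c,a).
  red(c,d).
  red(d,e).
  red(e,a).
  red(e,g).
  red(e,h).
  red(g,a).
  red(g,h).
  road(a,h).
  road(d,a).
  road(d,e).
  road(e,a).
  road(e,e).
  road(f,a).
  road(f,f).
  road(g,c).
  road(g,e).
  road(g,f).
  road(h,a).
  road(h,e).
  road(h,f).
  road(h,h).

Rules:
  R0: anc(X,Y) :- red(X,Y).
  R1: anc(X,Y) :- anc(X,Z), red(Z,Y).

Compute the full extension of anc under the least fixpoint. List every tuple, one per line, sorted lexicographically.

round 1: derive anc(c,a) via R0 from red(c,a)
round 1: derive anc(c,d) via R0 from red(c,d)
round 1: derive anc(d,e) via R0 from red(d,e)
round 1: derive anc(e,a) via R0 from red(e,a)
round 1: derive anc(e,g) via R0 from red(e,g)
round 1: derive anc(e,h) via R0 from red(e,h)
round 1: derive anc(g,a) via R0 from red(g,a)
round 1: derive anc(g,h) via R0 from red(g,h)
round 2: derive anc(c,e) via R1 from anc(c,d), red(d,e)
round 2: derive anc(d,a) via R1 from anc(d,e), red(e,a)
round 2: derive anc(d,g) via R1 from anc(d,e), red(e,g)
round 2: derive anc(d,h) via R1 from anc(d,e), red(e,h)
round 3: derive anc(c,g) via R1 from anc(c,e), red(e,g)
round 3: derive anc(c,h) via R1 from anc(c,e), red(e,h)

anc(c,a)
anc(c,d)
anc(c,e)
anc(c,g)
anc(c,h)
anc(d,a)
anc(d,e)
anc(d,g)
anc(d,h)
anc(e,a)
anc(e,g)
anc(e,h)
anc(g,a)
anc(g,h)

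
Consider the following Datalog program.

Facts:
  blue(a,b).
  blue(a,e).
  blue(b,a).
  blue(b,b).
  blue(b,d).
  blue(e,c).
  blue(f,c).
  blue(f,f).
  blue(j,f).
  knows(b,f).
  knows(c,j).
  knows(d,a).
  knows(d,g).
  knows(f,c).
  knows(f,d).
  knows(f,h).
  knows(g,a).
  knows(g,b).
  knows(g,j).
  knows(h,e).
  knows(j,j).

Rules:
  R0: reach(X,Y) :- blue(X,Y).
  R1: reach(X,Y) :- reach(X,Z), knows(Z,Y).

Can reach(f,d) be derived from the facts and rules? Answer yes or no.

round 1: derive reach(a,b) via R0 from blue(a,b)
round 1: derive reach(a,e) via R0 from blue(a,e)
round 1: derive reach(b,a) via R0 from blue(b,a)
round 1: derive reach(b,b) via R0 from blue(b,b)
round 1: derive reach(b,d) via R0 from blue(b,d)
round 1: derive reach(e,c) via R0 from blue(e,c)
round 1: derive reach(f,c) via R0 from blue(f,c)
round 1: derive reach(f,f) via R0 from blue(f,f)
round 1: derive reach(j,f) via R0 from blue(j,f)
round 2: derive reach(a,f) via R1 from reach(a,b), knows(b,f)
round 2: derive reach(b,f) via R1 from reach(b,b), knows(b,f)
round 2: derive reach(b,g) via R1 from reach(b,d), knows(d,g)
round 2: derive reach(e,j) via R1 from reach(e,c), knows(c,j)
round 2: derive reach(f,d) via R1 from reach(f,f), knows(f,d)
round 2: derive reach(f,h) via R1 from reach(f,f), knows(f,h)
round 2: derive reach(f,j) via R1 from reach(f,c), knows(c,j)
round 2: derive reach(j,c) via R1 from reach(j,f), knows(f,c)
round 2: derive reach(j,d) via R1 from reach(j,f), knows(f,d)
round 2: derive reach(j,h) via R1 from reach(j,f), knows(f,h)
round 3: derive reach(a,c) via R1 from reach(a,f), knows(f,c)
round 3: derive reach(a,d) via R1 from reach(a,f), knows(f,d)
round 3: derive reach(a,h) via R1 from reach(a,f), knows(f,h)
round 3: derive reach(b,c) via R1 from reach(b,f), knows(f,c)
round 3: derive reach(b,h) via R1 from reach(b,f), knows(f,h)
round 3: derive reach(b,j) via R1 from reach(b,g), knows(g,j)
round 3: derive reach(f,a) via R1 from reach(f,d), knows(d,a)
round 3: derive reach(f,e) via R1 from reach(f,h), knows(h,e)
round 3: derive reach(f,g) via R1 from reach(f,d), knows(d,g)
round 3: derive reach(j,a) via R1 from reach(j,d), knows(d,a)
round 3: derive reach(j,e) via R1 from reach(j,h), knows(h,e)
round 3: derive reach(j,g) via R1 from reach(j,d), knows(d,g)
round 3: derive reach(j,j) via R1 from reach(j,c), knows(c,j)
round 4: derive reach(a,a) via R1 from reach(a,d), knows(d,a)
round 4: derive reach(a,g) via R1 from reach(a,d), knows(d,g)
round 4: derive reach(a,j) via R1 from reach(a,c), knows(c,j)
round 4: derive reach(b,e) via R1 from reach(b,h), knows(h,e)
round 4: derive reach(f,b) via R1 from reach(f,g), knows(g,b)
round 4: derive reach(j,b) via R1 from reach(j,g), knows(g,b)

yes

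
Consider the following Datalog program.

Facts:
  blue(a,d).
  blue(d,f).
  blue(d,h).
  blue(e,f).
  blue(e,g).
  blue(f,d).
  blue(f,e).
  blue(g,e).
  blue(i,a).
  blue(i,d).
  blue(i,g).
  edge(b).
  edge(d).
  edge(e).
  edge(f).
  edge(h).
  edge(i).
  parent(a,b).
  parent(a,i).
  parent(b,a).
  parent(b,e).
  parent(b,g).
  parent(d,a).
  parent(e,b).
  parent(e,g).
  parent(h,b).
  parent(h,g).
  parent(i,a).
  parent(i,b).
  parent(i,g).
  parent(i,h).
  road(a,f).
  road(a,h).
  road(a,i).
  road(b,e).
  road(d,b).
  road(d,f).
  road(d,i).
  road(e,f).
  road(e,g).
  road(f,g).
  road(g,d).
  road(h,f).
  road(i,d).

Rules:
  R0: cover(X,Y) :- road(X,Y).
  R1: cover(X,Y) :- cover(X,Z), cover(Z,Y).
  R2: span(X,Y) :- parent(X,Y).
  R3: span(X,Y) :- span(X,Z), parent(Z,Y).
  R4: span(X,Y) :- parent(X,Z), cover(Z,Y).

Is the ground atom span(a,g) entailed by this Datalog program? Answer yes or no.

round 1: derive cover(a,f) via R0 from road(a,f)
round 1: derive cover(a,h) via R0 from road(a,h)
round 1: derive cover(a,i) via R0 from road(a,i)
round 1: derive cover(b,e) via R0 from road(b,e)
round 1: derive cover(d,b) via R0 from road(d,b)
round 1: derive cover(d,f) via R0 from road(d,f)
round 1: derive cover(d,i) via R0 from road(d,i)
round 1: derive cover(e,f) via R0 from road(e,f)
round 1: derive cover(e,g) via R0 from road(e,g)
round 1: derive cover(f,g) via R0 from road(f,g)
round 1: derive cover(g,d) via R0 from road(g,d)
round 1: derive cover(h,f) via R0 from road(h,f)
round 1: derive cover(i,d) via R0 from road(i,d)
round 1: derive span(a,b) via R2 from parent(a,b)
round 1: derive span(a,i) via R2 from parent(a,i)
round 1: derive span(b,a) via R2 from parent(b,a)
round 1: derive span(b,e) via R2 from parent(b,e)
round 1: derive span(b,g) via R2 from parent(b,g)
round 1: derive span(d,a) via R2 from parent(d,a)
round 1: derive span(e,b) via R2 from parent(e,b)
round 1: derive span(e,g) via R2 from parent(e,g)
round 1: derive span(h,b) via R2 from parent(h,b)
round 1: derive span(h,g) via R2 from parent(h,g)
round 1: derive span(i,a) via R2 from parent(i,a)
round 1: derive span(i,b) via R2 from parent(i,b)
round 1: derive span(i,g) via R2 from parent(i,g)
round 1: derive span(i,h) via R2 from parent(i,h)
round 2: derive cover(a,d) via R1 from cover(a,i), cover(i,d)
round 2: derive cover(a,g) via R1 from cover(a,f), cover(f,g)
round 2: derive cover(b,f) via R1 from cover(b,e), cover(e,f)
round 2: derive cover(b,g) via R1 from cover(b,e), cover(e,g)
round 2: derive cover(d,d) via R1 from cover(d,i), cover(i,d)
round 2: derive cover(d,e) via R1 from cover(d,b), cover(b,e)
round 2: derive cover(d,g) via R1 from cover(d,f), cover(f,g)
round 2: derive cover(e,d) via R1 from cover(e,g), cover(g,d)
round 2: derive cover(f,d) via R1 from cover(f,g), cover(g,d)
round 2: derive cover(g,b) via R1 from cover(g,d), cover(d,b)
round 2: derive cover(g,f) via R1 from cover(g,d), cover(d,f)
round 2: derive cover(g,i) via R1 from cover(g,d), cover(d,i)
round 2: derive cover(h,g) via R1 from cover(h,f), cover(f,g)
round 2: derive cover(i,b) via R1 from cover(i,d), cover(d,b)
round 2: derive cover(i,f) via R1 from cover(i,d), cover(d,f)
round 2: derive cover(i,i) via R1 from cover(i,d), cover(d,i)
round 2: derive span(a,a) via R3 from span(a,b), parent(b,a)
round 2: derive span(a,e) via R3 from span(a,b), parent(b,e)
round 2: derive span(a,g) via R3 from span(a,b), parent(b,g)
round 2: derive span(a,h) via R3 from span(a,i), parent(i,h)
round 2: derive span(b,b) via R3 from span(b,a), parent(a,b)
round 2: derive span(b,i) via R3 from span(b,a), parent(a,i)
round 2: derive span(d,b) via R3 from span(d,a), parent(a,b)
round 2: derive span(d,i) via R3 from span(d,a), parent(a,i)
round 2: derive span(e,a) via R3 from span(e,b), parent(b,a)
round 2: derive span(e,e) via R3 from span(e,b), parent(b,e)
round 2: derive span(h,a) via R3 from span(h,b), parent(b,a)
round 2: derive span(h,e) via R3 from span(h,b), parent(b,e)
round 2: derive span(i,e) via R3 from span(i,b), parent(b,e)
round 2: derive span(i,i) via R3 from span(i,a), parent(a,i)
round 2: derive span(a,d) via R4 from parent(a,i), cover(i,d)
round 2: derive span(b,d) via R4 from parent(b,g), cover(g,d)
round 2: derive span(b,f) via R4 from parent(b,a), cover(a,f)
round 2: derive span(b,h) via R4 from parent(b,a), cover(a,h)
round 2: derive span(d,f) via R4 from parent(d,a), cover(a,f)
round 2: derive span(d,h) via R4 from parent(d,a), cover(a,h)
round 2: derive span(e,d) via R4 from parent(e,g), cover(g,d)
round 2: derive span(h,d) via R4 from parent(h,g), cover(g,d)
round 2: derive span(i,d) via R4 from parent(i,g), cover(g,d)
round 2: derive span(i,f) via R4 from parent(i,a), cover(a,f)
round 3: derive cover(a,b) via R1 from cover(a,d), cover(d,b)
round 3: derive cover(a,e) via R1 from cover(a,d), cover(d,e)
round 3: derive cover(b,b) via R1 from cover(b,g), cover(g,b)
round 3: derive cover(b,d) via R1 from cover(b,e), cover(e,d)
round 3: derive cover(b,i) via R1 from cover(b,g), cover(g,i)
round 3: derive cover(e,b) via R1 from cover(e,d), cover(d,b)
round 3: derive cover(e,e) via R1 from cover(e,d), cover(d,e)
round 3: derive cover(e,i) via R1 from cover(e,d), cover(d,i)
round 3: derive cover(f,b) via R1 from cover(f,d), cover(d,b)
round 3: derive cover(f,e) via R1 from cover(f,d), cover(d,e)
round 3: derive cover(f,f) via R1 from cover(f,d), cover(d,f)
round 3: derive cover(f,i) via R1 from cover(f,d), cover(d,i)
round 3: derive cover(g,e) via R1 from cover(g,b), cover(b,e)
round 3: derive cover(g,g) via R1 from cover(g,b), cover(b,g)
round 3: derive cover(h,b) via R1 from cover(h,g), cover(g,b)
round 3: derive cover(h,d) via R1 from cover(h,f), cover(f,d)
round 3: derive cover(h,i) via R1 from cover(h,g), cover(g,i)
round 3: derive cover(i,e) via R1 from cover(i,b), cover(b,e)
round 3: derive cover(i,g) via R1 from cover(i,b), cover(b,g)
round 3: derive span(d,e) via R3 from span(d,b), parent(b,e)
round 3: derive span(d,g) via R3 from span(d,b), parent(b,g)
round 3: derive span(e,i) via R3 from span(e,a), parent(a,i)
round 3: derive span(h,i) via R3 from span(h,a), parent(a,i)
round 3: derive span(a,f) via R4 from parent(a,b), cover(b,f)
round 3: derive span(d,d) via R4 from parent(d,a), cover(a,d)
round 3: derive span(e,f) via R4 from parent(e,b), cover(b,f)
round 3: derive span(h,f) via R4 from parent(h,b), cover(b,f)
round 4: derive cover(h,e) via R1 from cover(h,b), cover(b,e)
round 4: derive span(e,h) via R3 from span(e,i), parent(i,h)
round 4: derive span(h,h) via R3 from span(h,i), parent(i,h)

yes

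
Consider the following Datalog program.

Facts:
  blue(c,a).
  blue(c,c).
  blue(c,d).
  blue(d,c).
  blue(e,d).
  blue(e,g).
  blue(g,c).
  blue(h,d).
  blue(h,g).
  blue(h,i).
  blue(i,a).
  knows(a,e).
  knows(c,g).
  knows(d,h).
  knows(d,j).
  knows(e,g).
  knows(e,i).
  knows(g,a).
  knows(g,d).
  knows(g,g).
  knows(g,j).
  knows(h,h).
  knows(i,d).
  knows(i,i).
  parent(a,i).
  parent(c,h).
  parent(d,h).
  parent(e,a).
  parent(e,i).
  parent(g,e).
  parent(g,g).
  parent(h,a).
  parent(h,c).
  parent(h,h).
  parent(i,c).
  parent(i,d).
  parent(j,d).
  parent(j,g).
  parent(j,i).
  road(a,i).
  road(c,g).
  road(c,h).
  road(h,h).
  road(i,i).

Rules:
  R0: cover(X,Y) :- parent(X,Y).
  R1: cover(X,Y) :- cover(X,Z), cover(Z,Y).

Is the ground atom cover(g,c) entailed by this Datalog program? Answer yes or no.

round 1: derive cover(a,i) via R0 from parent(a,i)
round 1: derive cover(c,h) via R0 from parent(c,h)
round 1: derive cover(d,h) via R0 from parent(d,h)
round 1: derive cover(e,a) via R0 from parent(e,a)
round 1: derive cover(e,i) via R0 from parent(e,i)
round 1: derive cover(g,e) via R0 from parent(g,e)
round 1: derive cover(g,g) via R0 from parent(g,g)
round 1: derive cover(h,a) via R0 from parent(h,a)
round 1: derive cover(h,c) via R0 from parent(h,c)
round 1: derive cover(h,h) via R0 from parent(h,h)
round 1: derive cover(i,c) via R0 from parent(i,c)
round 1: derive cover(i,d) via R0 from parent(i,d)
round 1: derive cover(j,d) via R0 from parent(j,d)
round 1: derive cover(j,g) via R0 from parent(j,g)
round 1: derive cover(j,i) via R0 from parent(j,i)
round 2: derive cover(a,c) via R1 from cover(a,i), cover(i,c)
round 2: derive cover(a,d) via R1 from cover(a,i), cover(i,d)
round 2: derive cover(c,a) via R1 from cover(c,h), cover(h,a)
round 2: derive cover(c,c) via R1 from cover(c,h), cover(h,c)
round 2: derive cover(d,a) via R1 from cover(d,h), cover(h,a)
round 2: derive cover(d,c) via R1 from cover(d,h), cover(h,c)
round 2: derive cover(e,c) via R1 from cover(e,i), cover(i,c)
round 2: derive cover(e,d) via R1 from cover(e,i), cover(i,d)
round 2: derive cover(g,a) via R1 from cover(g,e), cover(e,a)
round 2: derive cover(g,i) via R1 from cover(g,e), cover(e,i)
round 2: derive cover(h,i) via R1 from cover(h,a), cover(a,i)
round 2: derive cover(i,h) via R1 from cover(i,c), cover(c,h)
round 2: derive cover(j,c) via R1 from cover(j,i), cover(i,c)
round 2: derive cover(j,e) via R1 from cover(j,g), cover(g,e)
round 2: derive cover(j,h) via R1 from cover(j,d), cover(d,h)
round 3: derive cover(a,a) via R1 from cover(a,c), cover(c,a)
round 3: derive cover(a,h) via R1 from cover(a,c), cover(c,h)
round 3: derive cover(c,d) via R1 from cover(c,a), cover(a,d)
round 3: derive cover(c,i) via R1 from cover(c,a), cover(a,i)
round 3: derive cover(d,d) via R1 from cover(d,a), cover(a,d)
round 3: derive cover(d,i) via R1 from cover(d,a), cover(a,i)
round 3: derive cover(e,h) via R1 from cover(e,c), cover(c,h)
round 3: derive cover(g,c) via R1 from cover(g,a), cover(a,c)
round 3: derive cover(g,d) via R1 from cover(g,a), cover(a,d)
round 3: derive cover(g,h) via R1 from cover(g,i), cover(i,h)
round 3: derive cover(h,d) via R1 from cover(h,a), cover(a,d)
round 3: derive cover(i,a) via R1 from cover(i,c), cover(c,a)
round 3: derive cover(i,i) via R1 from cover(i,h), cover(h,i)
round 3: derive cover(j,a) via R1 from cover(j,c), cover(c,a)

yes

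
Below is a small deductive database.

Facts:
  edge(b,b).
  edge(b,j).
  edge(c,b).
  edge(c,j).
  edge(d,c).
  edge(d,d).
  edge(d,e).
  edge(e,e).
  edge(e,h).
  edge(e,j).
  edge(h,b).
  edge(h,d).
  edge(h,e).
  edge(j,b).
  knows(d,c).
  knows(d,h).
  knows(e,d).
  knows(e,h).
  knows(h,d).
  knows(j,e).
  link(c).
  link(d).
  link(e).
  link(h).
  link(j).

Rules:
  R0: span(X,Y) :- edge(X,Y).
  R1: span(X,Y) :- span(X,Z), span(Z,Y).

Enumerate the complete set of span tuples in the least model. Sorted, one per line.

round 1: derive span(b,b) via R0 from edge(b,b)
round 1: derive span(b,j) via R0 from edge(b,j)
round 1: derive span(c,b) via R0 from edge(c,b)
round 1: derive span(c,j) via R0 from edge(c,j)
round 1: derive span(d,c) via R0 from edge(d,c)
round 1: derive span(d,d) via R0 from edge(d,d)
round 1: derive span(d,e) via R0 from edge(d,e)
round 1: derive span(e,e) via R0 from edge(e,e)
round 1: derive span(e,h) via R0 from edge(e,h)
round 1: derive span(e,j) via R0 from edge(e,j)
round 1: derive span(h,b) via R0 from edge(h,b)
round 1: derive span(h,d) via R0 from edge(h,d)
round 1: derive span(h,e) via R0 from edge(h,e)
round 1: derive span(j,b) via R0 from edge(j,b)
round 2: derive span(d,b) via R1 from span(d,c), span(c,b)
round 2: derive span(d,h) via R1 from span(d,e), span(e,h)
round 2: derive span(d,j) via R1 from span(d,c), span(c,j)
round 2: derive span(e,b) via R1 from span(e,h), span(h,b)
round 2: derive span(e,d) via R1 from span(e,h), span(h,d)
round 2: derive span(h,c) via R1 from span(h,d), span(d,c)
round 2: derive span(h,h) via R1 from span(h,e), span(e,h)
round 2: derive span(h,j) via R1 from span(h,b), span(b,j)
round 2: derive span(j,j) via R1 from span(j,b), span(b,j)
round 3: derive span(e,c) via R1 from span(e,d), span(d,c)

span(b,b)
span(b,j)
span(c,b)
span(c,j)
span(d,b)
span(d,c)
span(d,d)
span(d,e)
span(d,h)
span(d,j)
span(e,b)
span(e,c)
span(e,d)
span(e,e)
span(e,h)
span(e,j)
span(h,b)
span(h,c)
span(h,d)
span(h,e)
span(h,h)
span(h,j)
span(j,b)
span(j,j)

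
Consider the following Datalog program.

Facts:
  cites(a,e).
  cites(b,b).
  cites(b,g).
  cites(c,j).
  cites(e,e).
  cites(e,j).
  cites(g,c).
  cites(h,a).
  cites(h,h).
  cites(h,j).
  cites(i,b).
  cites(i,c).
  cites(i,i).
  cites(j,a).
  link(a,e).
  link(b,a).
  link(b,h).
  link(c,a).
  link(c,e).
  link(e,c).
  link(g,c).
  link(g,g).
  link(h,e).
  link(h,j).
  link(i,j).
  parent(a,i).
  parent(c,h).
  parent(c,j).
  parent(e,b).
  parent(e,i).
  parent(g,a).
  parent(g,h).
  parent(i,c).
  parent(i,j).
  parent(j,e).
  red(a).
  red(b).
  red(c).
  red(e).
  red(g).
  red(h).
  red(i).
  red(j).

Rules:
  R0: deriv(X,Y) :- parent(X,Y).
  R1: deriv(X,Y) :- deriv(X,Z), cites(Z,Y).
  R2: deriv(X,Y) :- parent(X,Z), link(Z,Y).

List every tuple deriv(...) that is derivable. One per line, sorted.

deriv(a,a)
deriv(a,b)
deriv(a,c)
deriv(a,e)
deriv(a,g)
deriv(a,i)
deriv(a,j)
deriv(c,a)
deriv(c,e)
deriv(c,h)
deriv(c,j)
deriv(e,a)
deriv(e,b)
deriv(e,c)
deriv(e,e)
deriv(e,g)
deriv(e,h)
deriv(e,i)
deriv(e,j)
deriv(g,a)
deriv(g,e)
deriv(g,h)
deriv(g,j)
deriv(i,a)
deriv(i,c)
deriv(i,e)
deriv(i,j)
deriv(j,a)
deriv(j,c)
deriv(j,e)
deriv(j,j)

round 1: derive deriv(a,i) via R0 from parent(a,i)
round 1: derive deriv(c,h) via R0 from parent(c,h)
round 1: derive deriv(c,j) via R0 from parent(c,j)
round 1: derive deriv(e,b) via R0 from parent(e,b)
round 1: derive deriv(e,i) via R0 from parent(e,i)
round 1: derive deriv(g,a) via R0 from parent(g,a)
round 1: derive deriv(g,h) via R0 from parent(g,h)
round 1: derive deriv(i,c) via R0 from parent(i,c)
round 1: derive deriv(i,j) via R0 from parent(i,j)
round 1: derive deriv(j,e) via R0 from parent(j,e)
round 1: derive deriv(a,j) via R2 from parent(a,i), link(i,j)
round 1: derive deriv(c,e) via R2 from parent(c,h), link(h,e)
round 1: derive deriv(e,a) via R2 from parent(e,b), link(b,a)
round 1: derive deriv(e,h) via R2 from parent(e,b), link(b,h)
round 1: derive deriv(e,j) via R2 from parent(e,i), link(i,j)
round 1: derive deriv(g,e) via R2 from parent(g,a), link(a,e)
round 1: derive deriv(g,j) via R2 from parent(g,h), link(h,j)
round 1: derive deriv(i,a) via R2 from parent(i,c), link(c,a)
round 1: derive deriv(i,e) via R2 from parent(i,c), link(c,e)
round 1: derive deriv(j,c) via R2 from parent(j,e), link(e,c)
round 2: derive deriv(a,a) via R1 from deriv(a,j), cites(j,a)
round 2: derive deriv(a,b) via R1 from deriv(a,i), cites(i,b)
round 2: derive deriv(a,c) via R1 from deriv(a,i), cites(i,c)
round 2: derive deriv(c,a) via R1 from deriv(c,h), cites(h,a)
round 2: derive deriv(e,c) via R1 from deriv(e,i), cites(i,c)
round 2: derive deriv(e,e) via R1 from deriv(e,a), cites(a,e)
round 2: derive deriv(e,g) via R1 from deriv(e,b), cites(b,g)
round 2: derive deriv(j,j) via R1 from deriv(j,c), cites(c,j)
round 3: derive deriv(a,e) via R1 from deriv(a,a), cites(a,e)
round 3: derive deriv(a,g) via R1 from deriv(a,b), cites(b,g)
round 3: derive deriv(j,a) via R1 from deriv(j,j), cites(j,a)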